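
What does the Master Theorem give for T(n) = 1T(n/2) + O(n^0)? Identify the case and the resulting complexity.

Master Theorem for T(n) = 1T(n/2) + O(n^0):

a = 1, b = 2, c = 0
log_b(a) = log_2(1) = 0.0000

Case 2: c = 0 = log_2(1) = 0.0000
T(n) = O(n^0 log n) = O(log n)

For T(n) = 1T(n/2) + O(n^0): log_2(1) = 0.0000. This is Case 2 of the Master Theorem (c = log_b(a), equal work at all levels), giving O(log n).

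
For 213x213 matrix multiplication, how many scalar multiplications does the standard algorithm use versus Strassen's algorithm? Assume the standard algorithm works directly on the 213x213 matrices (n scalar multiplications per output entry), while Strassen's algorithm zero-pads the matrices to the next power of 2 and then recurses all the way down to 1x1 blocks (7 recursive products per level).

Matrix multiplication for 213x213 matrices:

Strassen's algorithm requires power-of-2 dimensions. Pad 213x213 to 256x256 (next power of 2).

Standard algorithm: 213^3 = 9663597 multiplications
Strassen's algorithm: 7^(log2(256)) = 7^8 = 5764801 multiplications
Savings: 9663597 - 5764801 = 3898796 multiplications

Standard: 9663597 multiplications (213^3). Strassen: 5764801 multiplications (7^8, after padding to 256x256). Strassen reduces 8 recursive multiplications to 7 at each level.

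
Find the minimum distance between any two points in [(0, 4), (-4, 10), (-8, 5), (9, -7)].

Computing all pairwise distances among 4 points:

d((0, 4), (-4, 10)) = 7.2111
d((0, 4), (-8, 5)) = 8.0623
d((0, 4), (9, -7)) = 14.2127
d((-4, 10), (-8, 5)) = 6.4031 <-- minimum
d((-4, 10), (9, -7)) = 21.4009
d((-8, 5), (9, -7)) = 20.8087

Closest pair: (-4, 10) and (-8, 5) with distance 6.4031

The closest pair is (-4, 10) and (-8, 5) with Euclidean distance 6.4031. For 4 points, brute-force pairwise comparison is shown above. For large n, the divide-and-conquer algorithm (sort by x, recurse on halves, check the dividing strip) achieves O(n log n).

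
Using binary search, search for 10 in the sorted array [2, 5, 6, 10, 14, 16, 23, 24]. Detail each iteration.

Binary search for 10 in [2, 5, 6, 10, 14, 16, 23, 24]:

lo=0, hi=7, mid=3, arr[mid]=10 -> Found target at index 3!

Binary search finds 10 at index 3 after 1 comparisons. The search repeatedly halves the search space by comparing with the middle element.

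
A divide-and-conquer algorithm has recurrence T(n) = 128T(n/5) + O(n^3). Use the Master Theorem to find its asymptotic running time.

Master Theorem for T(n) = 128T(n/5) + O(n^3):

a = 128, b = 5, c = 3
log_b(a) = log_5(128) = 3.0147

Case 1: c = 3 < log_5(128) = 3.0147
T(n) = O(n^(log_5 128))

For T(n) = 128T(n/5) + O(n^3): log_5(128) = 3.0147. This is Case 1 of the Master Theorem (c < log_b(a), work dominated by leaves), giving O(n^(log_5 128)).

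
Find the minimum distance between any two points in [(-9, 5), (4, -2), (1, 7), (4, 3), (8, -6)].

Computing all pairwise distances among 5 points:

d((-9, 5), (4, -2)) = 14.7648
d((-9, 5), (1, 7)) = 10.198
d((-9, 5), (4, 3)) = 13.1529
d((-9, 5), (8, -6)) = 20.2485
d((4, -2), (1, 7)) = 9.4868
d((4, -2), (4, 3)) = 5.0 <-- minimum
d((4, -2), (8, -6)) = 5.6569
d((1, 7), (4, 3)) = 5.0 <-- minimum
d((1, 7), (8, -6)) = 14.7648
d((4, 3), (8, -6)) = 9.8489

Minimum distance: 5.0 (tie among 2 pairs: (4, -2) and (4, 3); (1, 7) and (4, 3))

The minimum Euclidean distance is 5.0. There is a tie: 2 pairs achieve this minimum — (4, -2) and (4, 3); (1, 7) and (4, 3). Any of these is a valid closest pair. For 5 points, brute-force pairwise comparison is shown above. For large n, the divide-and-conquer algorithm (sort by x, recurse on halves, check the dividing strip) achieves O(n log n).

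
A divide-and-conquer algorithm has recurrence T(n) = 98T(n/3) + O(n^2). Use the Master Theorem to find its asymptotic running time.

Master Theorem for T(n) = 98T(n/3) + O(n^2):

a = 98, b = 3, c = 2
log_b(a) = log_3(98) = 4.1734

Case 1: c = 2 < log_3(98) = 4.1734
T(n) = O(n^(log_3 98))

For T(n) = 98T(n/3) + O(n^2): log_3(98) = 4.1734. This is Case 1 of the Master Theorem (c < log_b(a), work dominated by leaves), giving O(n^(log_3 98)).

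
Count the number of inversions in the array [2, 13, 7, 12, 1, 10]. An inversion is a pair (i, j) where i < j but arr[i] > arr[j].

Finding inversions in [2, 13, 7, 12, 1, 10]:

(0, 4): arr[0]=2 > arr[4]=1
(1, 2): arr[1]=13 > arr[2]=7
(1, 3): arr[1]=13 > arr[3]=12
(1, 4): arr[1]=13 > arr[4]=1
(1, 5): arr[1]=13 > arr[5]=10
(2, 4): arr[2]=7 > arr[4]=1
(3, 4): arr[3]=12 > arr[4]=1
(3, 5): arr[3]=12 > arr[5]=10

Total inversions: 8

The array has 8 inversion(s): (0,4), (1,2), (1,3), (1,4), (1,5), (2,4), (3,4), (3,5). Each pair (i,j) satisfies i < j and arr[i] > arr[j].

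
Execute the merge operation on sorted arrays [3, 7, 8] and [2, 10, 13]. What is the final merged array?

Merging process:

Compare 3 vs 2: take 2 from right. Merged: [2]
Compare 3 vs 10: take 3 from left. Merged: [2, 3]
Compare 7 vs 10: take 7 from left. Merged: [2, 3, 7]
Compare 8 vs 10: take 8 from left. Merged: [2, 3, 7, 8]
Append remaining from right: [10, 13]. Merged: [2, 3, 7, 8, 10, 13]

Final merged array: [2, 3, 7, 8, 10, 13]
Total comparisons: 4

The merged array is [2, 3, 7, 8, 10, 13], requiring 4 comparisons. The merge step runs in O(n) time where n is the total number of elements.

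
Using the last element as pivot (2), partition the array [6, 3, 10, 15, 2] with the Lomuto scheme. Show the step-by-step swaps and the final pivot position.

Lomuto partition with pivot = 2:

Initial array: [6, 3, 10, 15, 2]

arr[0]=6 > 2: no swap
arr[1]=3 > 2: no swap
arr[2]=10 > 2: no swap
arr[3]=15 > 2: no swap

Place pivot at position 0: [2, 3, 10, 15, 6]
Pivot position: 0

After partitioning with pivot 2, the array becomes [2, 3, 10, 15, 6]. The pivot is placed at index 0. All elements to the left of the pivot are <= 2, and all elements to the right are > 2.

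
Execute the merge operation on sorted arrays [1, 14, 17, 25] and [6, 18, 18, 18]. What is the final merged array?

Merging process:

Compare 1 vs 6: take 1 from left. Merged: [1]
Compare 14 vs 6: take 6 from right. Merged: [1, 6]
Compare 14 vs 18: take 14 from left. Merged: [1, 6, 14]
Compare 17 vs 18: take 17 from left. Merged: [1, 6, 14, 17]
Compare 25 vs 18: take 18 from right. Merged: [1, 6, 14, 17, 18]
Compare 25 vs 18: take 18 from right. Merged: [1, 6, 14, 17, 18, 18]
Compare 25 vs 18: take 18 from right. Merged: [1, 6, 14, 17, 18, 18, 18]
Append remaining from left: [25]. Merged: [1, 6, 14, 17, 18, 18, 18, 25]

Final merged array: [1, 6, 14, 17, 18, 18, 18, 25]
Total comparisons: 7

The merged array is [1, 6, 14, 17, 18, 18, 18, 25], requiring 7 comparisons. The merge step runs in O(n) time where n is the total number of elements.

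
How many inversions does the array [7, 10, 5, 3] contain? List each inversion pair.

Finding inversions in [7, 10, 5, 3]:

(0, 2): arr[0]=7 > arr[2]=5
(0, 3): arr[0]=7 > arr[3]=3
(1, 2): arr[1]=10 > arr[2]=5
(1, 3): arr[1]=10 > arr[3]=3
(2, 3): arr[2]=5 > arr[3]=3

Total inversions: 5

The array has 5 inversion(s): (0,2), (0,3), (1,2), (1,3), (2,3). Each pair (i,j) satisfies i < j and arr[i] > arr[j].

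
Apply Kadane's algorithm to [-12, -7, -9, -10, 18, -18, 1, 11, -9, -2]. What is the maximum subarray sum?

Using Kadane's algorithm on [-12, -7, -9, -10, 18, -18, 1, 11, -9, -2]:

Scanning through the array:
Position 1 (value -7): max_ending_here = -7, max_so_far = -7
Position 2 (value -9): max_ending_here = -9, max_so_far = -7
Position 3 (value -10): max_ending_here = -10, max_so_far = -7
Position 4 (value 18): max_ending_here = 18, max_so_far = 18
Position 5 (value -18): max_ending_here = 0, max_so_far = 18
Position 6 (value 1): max_ending_here = 1, max_so_far = 18
Position 7 (value 11): max_ending_here = 12, max_so_far = 18
Position 8 (value -9): max_ending_here = 3, max_so_far = 18
Position 9 (value -2): max_ending_here = 1, max_so_far = 18

Maximum subarray: [18]
Maximum sum: 18

The maximum subarray is [18] with sum 18. This subarray runs from index 4 to index 4.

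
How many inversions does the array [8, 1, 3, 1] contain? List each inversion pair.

Finding inversions in [8, 1, 3, 1]:

(0, 1): arr[0]=8 > arr[1]=1
(0, 2): arr[0]=8 > arr[2]=3
(0, 3): arr[0]=8 > arr[3]=1
(2, 3): arr[2]=3 > arr[3]=1

Total inversions: 4

The array has 4 inversion(s): (0,1), (0,2), (0,3), (2,3). Each pair (i,j) satisfies i < j and arr[i] > arr[j].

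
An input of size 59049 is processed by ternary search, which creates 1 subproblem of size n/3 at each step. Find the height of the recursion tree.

For divide and conquer with division factor 3:

Problem sizes at each level:
Level 0: 59049
Level 1: 19683
Level 2: 6561
Level 3: 2187
Level 4: 729
Level 5: 243
Level 6: 81
Level 7: 27
Level 8: 9
Level 9: 3
Level 10: 1

The root is level 0 and the size-1 base case is level 10 (the tree spans levels 0 through 10, i.e. 11 levels counting the root), so the depth is the number of divisions: log_3(59049) = 10

The recursion tree depth is log_3(59049) = 10. At each level, the problem size is divided by 3, so it takes 10 divisions to reduce to a base case of size 1. The algorithm makes 1 recursive call at each level.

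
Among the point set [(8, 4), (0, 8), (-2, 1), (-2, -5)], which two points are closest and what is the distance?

Computing all pairwise distances among 4 points:

d((8, 4), (0, 8)) = 8.9443
d((8, 4), (-2, 1)) = 10.4403
d((8, 4), (-2, -5)) = 13.4536
d((0, 8), (-2, 1)) = 7.2801
d((0, 8), (-2, -5)) = 13.1529
d((-2, 1), (-2, -5)) = 6.0 <-- minimum

Closest pair: (-2, 1) and (-2, -5) with distance 6.0

The closest pair is (-2, 1) and (-2, -5) with Euclidean distance 6.0. For 4 points, brute-force pairwise comparison is shown above. For large n, the divide-and-conquer algorithm (sort by x, recurse on halves, check the dividing strip) achieves O(n log n).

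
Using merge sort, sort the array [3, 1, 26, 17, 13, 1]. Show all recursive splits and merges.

Merge sort trace:

Split: [3, 1, 26, 17, 13, 1] -> [3, 1, 26] and [17, 13, 1]
  Split: [3, 1, 26] -> [3] and [1, 26]
    Split: [1, 26] -> [1] and [26]
    Merge: [1] + [26] -> [1, 26]
  Merge: [3] + [1, 26] -> [1, 3, 26]
  Split: [17, 13, 1] -> [17] and [13, 1]
    Split: [13, 1] -> [13] and [1]
    Merge: [13] + [1] -> [1, 13]
  Merge: [17] + [1, 13] -> [1, 13, 17]
Merge: [1, 3, 26] + [1, 13, 17] -> [1, 1, 3, 13, 17, 26]

Final sorted array: [1, 1, 3, 13, 17, 26]

The merge sort proceeds by recursively splitting the array and merging sorted halves.
After all merges, the sorted array is [1, 1, 3, 13, 17, 26].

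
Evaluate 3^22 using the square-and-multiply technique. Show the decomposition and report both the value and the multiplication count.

Computing 3^22 by squaring (build up from 3^1; each line after the first costs one multiplication):

3^1 = 3
3^2 = (3^1)^2 = 3^2 = 9
3^4 = (3^2)^2 = 9^2 = 81
3^5 = 3 * 3^4 = 3 * 81 = 243
3^10 = (3^5)^2 = 243^2 = 59049
3^11 = 3 * 3^10 = 3 * 59049 = 177147
3^22 = (3^11)^2 = 177147^2 = 31381059609

Result: 31381059609
Multiplications needed: 6 (6 lines after 3^1)

3^22 = 31381059609. Using exponentiation by squaring, this requires 6 multiplications. The key idea: if the exponent is even, square the half-power; if odd, multiply by the base once.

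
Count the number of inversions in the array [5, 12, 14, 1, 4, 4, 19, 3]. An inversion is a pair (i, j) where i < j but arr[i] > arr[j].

Finding inversions in [5, 12, 14, 1, 4, 4, 19, 3]:

(0, 3): arr[0]=5 > arr[3]=1
(0, 4): arr[0]=5 > arr[4]=4
(0, 5): arr[0]=5 > arr[5]=4
(0, 7): arr[0]=5 > arr[7]=3
(1, 3): arr[1]=12 > arr[3]=1
(1, 4): arr[1]=12 > arr[4]=4
(1, 5): arr[1]=12 > arr[5]=4
(1, 7): arr[1]=12 > arr[7]=3
(2, 3): arr[2]=14 > arr[3]=1
(2, 4): arr[2]=14 > arr[4]=4
(2, 5): arr[2]=14 > arr[5]=4
(2, 7): arr[2]=14 > arr[7]=3
(4, 7): arr[4]=4 > arr[7]=3
(5, 7): arr[5]=4 > arr[7]=3
(6, 7): arr[6]=19 > arr[7]=3

Total inversions: 15

The array has 15 inversion(s): (0,3), (0,4), (0,5), (0,7), (1,3), (1,4), (1,5), (1,7), (2,3), (2,4), (2,5), (2,7), (4,7), (5,7), (6,7). Each pair (i,j) satisfies i < j and arr[i] > arr[j].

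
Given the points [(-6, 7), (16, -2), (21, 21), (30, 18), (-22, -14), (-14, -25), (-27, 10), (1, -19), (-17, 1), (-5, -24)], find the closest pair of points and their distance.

Computing all pairwise distances among 10 points:

d((-6, 7), (16, -2)) = 23.7697
d((-6, 7), (21, 21)) = 30.4138
d((-6, 7), (30, 18)) = 37.6431
d((-6, 7), (-22, -14)) = 26.4008
d((-6, 7), (-14, -25)) = 32.9848
d((-6, 7), (-27, 10)) = 21.2132
d((-6, 7), (1, -19)) = 26.9258
d((-6, 7), (-17, 1)) = 12.53
d((-6, 7), (-5, -24)) = 31.0161
d((16, -2), (21, 21)) = 23.5372
d((16, -2), (30, 18)) = 24.4131
d((16, -2), (-22, -14)) = 39.8497
d((16, -2), (-14, -25)) = 37.8021
d((16, -2), (-27, 10)) = 44.643
d((16, -2), (1, -19)) = 22.6716
d((16, -2), (-17, 1)) = 33.1361
d((16, -2), (-5, -24)) = 30.4138
d((21, 21), (30, 18)) = 9.4868
d((21, 21), (-22, -14)) = 55.4437
d((21, 21), (-14, -25)) = 57.8014
d((21, 21), (-27, 10)) = 49.2443
d((21, 21), (1, -19)) = 44.7214
d((21, 21), (-17, 1)) = 42.9418
d((21, 21), (-5, -24)) = 51.9711
d((30, 18), (-22, -14)) = 61.0574
d((30, 18), (-14, -25)) = 61.5224
d((30, 18), (-27, 10)) = 57.5587
d((30, 18), (1, -19)) = 47.0106
d((30, 18), (-17, 1)) = 49.98
d((30, 18), (-5, -24)) = 54.6717
d((-22, -14), (-14, -25)) = 13.6015
d((-22, -14), (-27, 10)) = 24.5153
d((-22, -14), (1, -19)) = 23.5372
d((-22, -14), (-17, 1)) = 15.8114
d((-22, -14), (-5, -24)) = 19.7231
d((-14, -25), (-27, 10)) = 37.3363
d((-14, -25), (1, -19)) = 16.1555
d((-14, -25), (-17, 1)) = 26.1725
d((-14, -25), (-5, -24)) = 9.0554
d((-27, 10), (1, -19)) = 40.3113
d((-27, 10), (-17, 1)) = 13.4536
d((-27, 10), (-5, -24)) = 40.4969
d((1, -19), (-17, 1)) = 26.9072
d((1, -19), (-5, -24)) = 7.8102 <-- minimum
d((-17, 1), (-5, -24)) = 27.7308

Closest pair: (1, -19) and (-5, -24) with distance 7.8102

The closest pair is (1, -19) and (-5, -24) with Euclidean distance 7.8102. For 10 points, brute-force pairwise comparison is shown above. For large n, the divide-and-conquer algorithm (sort by x, recurse on halves, check the dividing strip) achieves O(n log n).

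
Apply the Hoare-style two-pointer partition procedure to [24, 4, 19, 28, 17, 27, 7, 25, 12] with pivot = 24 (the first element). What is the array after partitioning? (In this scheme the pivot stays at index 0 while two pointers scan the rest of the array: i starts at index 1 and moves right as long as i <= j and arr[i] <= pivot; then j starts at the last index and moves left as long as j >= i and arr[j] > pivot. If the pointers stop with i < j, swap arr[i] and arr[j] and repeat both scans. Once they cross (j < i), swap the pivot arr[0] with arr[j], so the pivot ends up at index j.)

Hoare-style two-pointer partition with pivot = 24:

Initial array: [24, 4, 19, 28, 17, 27, 7, 25, 12]

Pointers start at i = 1, j = 8.
i stops at index 3 (arr[3]=28 > 24), j stops at index 8 (arr[8]=12 <= 24): swap arr[3] and arr[8], array becomes [24, 4, 19, 12, 17, 27, 7, 25, 28]
i stops at index 5 (arr[5]=27 > 24), j stops at index 6 (arr[6]=7 <= 24): swap arr[5] and arr[6], array becomes [24, 4, 19, 12, 17, 7, 27, 25, 28]
i ends at 6, j ends at 5: the pointers have crossed (j < i), so scanning stops.

Swap pivot arr[0] with arr[5] to place pivot at position 5: [7, 4, 19, 12, 17, 24, 27, 25, 28]
Pivot position: 5

After partitioning with pivot 24, the array becomes [7, 4, 19, 12, 17, 24, 27, 25, 28]. The pivot is placed at index 5. All elements to the left of the pivot are <= 24, and all elements to the right are > 24.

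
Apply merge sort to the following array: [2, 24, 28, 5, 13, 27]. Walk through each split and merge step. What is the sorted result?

Merge sort trace:

Split: [2, 24, 28, 5, 13, 27] -> [2, 24, 28] and [5, 13, 27]
  Split: [2, 24, 28] -> [2] and [24, 28]
    Split: [24, 28] -> [24] and [28]
    Merge: [24] + [28] -> [24, 28]
  Merge: [2] + [24, 28] -> [2, 24, 28]
  Split: [5, 13, 27] -> [5] and [13, 27]
    Split: [13, 27] -> [13] and [27]
    Merge: [13] + [27] -> [13, 27]
  Merge: [5] + [13, 27] -> [5, 13, 27]
Merge: [2, 24, 28] + [5, 13, 27] -> [2, 5, 13, 24, 27, 28]

Final sorted array: [2, 5, 13, 24, 27, 28]

The merge sort proceeds by recursively splitting the array and merging sorted halves.
After all merges, the sorted array is [2, 5, 13, 24, 27, 28].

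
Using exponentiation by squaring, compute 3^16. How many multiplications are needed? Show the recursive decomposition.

Computing 3^16 by squaring (build up from 3^1; each line after the first costs one multiplication):

3^1 = 3
3^2 = (3^1)^2 = 3^2 = 9
3^4 = (3^2)^2 = 9^2 = 81
3^8 = (3^4)^2 = 81^2 = 6561
3^16 = (3^8)^2 = 6561^2 = 43046721

Result: 43046721
Multiplications needed: 4 (4 lines after 3^1)

3^16 = 43046721. Using exponentiation by squaring, this requires 4 multiplications. The key idea: if the exponent is even, square the half-power; if odd, multiply by the base once.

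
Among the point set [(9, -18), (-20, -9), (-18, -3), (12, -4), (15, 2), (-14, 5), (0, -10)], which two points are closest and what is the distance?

Computing all pairwise distances among 7 points:

d((9, -18), (-20, -9)) = 30.3645
d((9, -18), (-18, -3)) = 30.8869
d((9, -18), (12, -4)) = 14.3178
d((9, -18), (15, 2)) = 20.8806
d((9, -18), (-14, 5)) = 32.5269
d((9, -18), (0, -10)) = 12.0416
d((-20, -9), (-18, -3)) = 6.3246 <-- minimum
d((-20, -9), (12, -4)) = 32.3883
d((-20, -9), (15, 2)) = 36.6879
d((-20, -9), (-14, 5)) = 15.2315
d((-20, -9), (0, -10)) = 20.025
d((-18, -3), (12, -4)) = 30.0167
d((-18, -3), (15, 2)) = 33.3766
d((-18, -3), (-14, 5)) = 8.9443
d((-18, -3), (0, -10)) = 19.3132
d((12, -4), (15, 2)) = 6.7082
d((12, -4), (-14, 5)) = 27.5136
d((12, -4), (0, -10)) = 13.4164
d((15, 2), (-14, 5)) = 29.1548
d((15, 2), (0, -10)) = 19.2094
d((-14, 5), (0, -10)) = 20.5183

Closest pair: (-20, -9) and (-18, -3) with distance 6.3246

The closest pair is (-20, -9) and (-18, -3) with Euclidean distance 6.3246. For 7 points, brute-force pairwise comparison is shown above. For large n, the divide-and-conquer algorithm (sort by x, recurse on halves, check the dividing strip) achieves O(n log n).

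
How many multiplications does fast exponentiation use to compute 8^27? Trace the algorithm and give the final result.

Computing 8^27 by squaring (build up from 8^1; each line after the first costs one multiplication):

8^1 = 8
8^2 = (8^1)^2 = 8^2 = 64
8^3 = 8 * 8^2 = 8 * 64 = 512
8^6 = (8^3)^2 = 512^2 = 262144
8^12 = (8^6)^2 = 262144^2 = 68719476736
8^13 = 8 * 8^12 = 8 * 68719476736 = 549755813888
8^26 = (8^13)^2 = 549755813888^2 = 302231454903657293676544
8^27 = 8 * 8^26 = 8 * 302231454903657293676544 = 2417851639229258349412352

Result: 2417851639229258349412352
Multiplications needed: 7 (7 lines after 8^1)

8^27 = 2417851639229258349412352. Using exponentiation by squaring, this requires 7 multiplications. The key idea: if the exponent is even, square the half-power; if odd, multiply by the base once.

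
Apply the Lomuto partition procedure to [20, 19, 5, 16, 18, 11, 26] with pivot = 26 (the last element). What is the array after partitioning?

Lomuto partition with pivot = 26:

Initial array: [20, 19, 5, 16, 18, 11, 26]

arr[0]=20 <= 26: swap with position 0, array becomes [20, 19, 5, 16, 18, 11, 26]
arr[1]=19 <= 26: swap with position 1, array becomes [20, 19, 5, 16, 18, 11, 26]
arr[2]=5 <= 26: swap with position 2, array becomes [20, 19, 5, 16, 18, 11, 26]
arr[3]=16 <= 26: swap with position 3, array becomes [20, 19, 5, 16, 18, 11, 26]
arr[4]=18 <= 26: swap with position 4, array becomes [20, 19, 5, 16, 18, 11, 26]
arr[5]=11 <= 26: swap with position 5, array becomes [20, 19, 5, 16, 18, 11, 26]

Place pivot at position 6: [20, 19, 5, 16, 18, 11, 26]
Pivot position: 6

After partitioning with pivot 26, the array becomes [20, 19, 5, 16, 18, 11, 26]. The pivot is placed at index 6. All elements to the left of the pivot are <= 26, and all elements to the right are > 26.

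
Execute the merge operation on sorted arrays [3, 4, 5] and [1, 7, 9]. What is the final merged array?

Merging process:

Compare 3 vs 1: take 1 from right. Merged: [1]
Compare 3 vs 7: take 3 from left. Merged: [1, 3]
Compare 4 vs 7: take 4 from left. Merged: [1, 3, 4]
Compare 5 vs 7: take 5 from left. Merged: [1, 3, 4, 5]
Append remaining from right: [7, 9]. Merged: [1, 3, 4, 5, 7, 9]

Final merged array: [1, 3, 4, 5, 7, 9]
Total comparisons: 4

The merged array is [1, 3, 4, 5, 7, 9], requiring 4 comparisons. The merge step runs in O(n) time where n is the total number of elements.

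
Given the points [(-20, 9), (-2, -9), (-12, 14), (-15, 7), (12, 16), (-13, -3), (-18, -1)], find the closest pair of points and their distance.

Computing all pairwise distances among 7 points:

d((-20, 9), (-2, -9)) = 25.4558
d((-20, 9), (-12, 14)) = 9.434
d((-20, 9), (-15, 7)) = 5.3852 <-- minimum
d((-20, 9), (12, 16)) = 32.7567
d((-20, 9), (-13, -3)) = 13.8924
d((-20, 9), (-18, -1)) = 10.198
d((-2, -9), (-12, 14)) = 25.0799
d((-2, -9), (-15, 7)) = 20.6155
d((-2, -9), (12, 16)) = 28.6531
d((-2, -9), (-13, -3)) = 12.53
d((-2, -9), (-18, -1)) = 17.8885
d((-12, 14), (-15, 7)) = 7.6158
d((-12, 14), (12, 16)) = 24.0832
d((-12, 14), (-13, -3)) = 17.0294
d((-12, 14), (-18, -1)) = 16.1555
d((-15, 7), (12, 16)) = 28.4605
d((-15, 7), (-13, -3)) = 10.198
d((-15, 7), (-18, -1)) = 8.544
d((12, 16), (-13, -3)) = 31.4006
d((12, 16), (-18, -1)) = 34.4819
d((-13, -3), (-18, -1)) = 5.3852 <-- minimum

Minimum distance: 5.3852 (tie among 2 pairs: (-20, 9) and (-15, 7); (-13, -3) and (-18, -1))

The minimum Euclidean distance is 5.3852. There is a tie: 2 pairs achieve this minimum — (-20, 9) and (-15, 7); (-13, -3) and (-18, -1). Any of these is a valid closest pair. For 7 points, brute-force pairwise comparison is shown above. For large n, the divide-and-conquer algorithm (sort by x, recurse on halves, check the dividing strip) achieves O(n log n).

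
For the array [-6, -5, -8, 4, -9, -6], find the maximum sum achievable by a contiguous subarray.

Using Kadane's algorithm on [-6, -5, -8, 4, -9, -6]:

Scanning through the array:
Position 1 (value -5): max_ending_here = -5, max_so_far = -5
Position 2 (value -8): max_ending_here = -8, max_so_far = -5
Position 3 (value 4): max_ending_here = 4, max_so_far = 4
Position 4 (value -9): max_ending_here = -5, max_so_far = 4
Position 5 (value -6): max_ending_here = -6, max_so_far = 4

Maximum subarray: [4]
Maximum sum: 4

The maximum subarray is [4] with sum 4. This subarray runs from index 3 to index 3.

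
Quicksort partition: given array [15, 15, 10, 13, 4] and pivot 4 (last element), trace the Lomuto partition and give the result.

Lomuto partition with pivot = 4:

Initial array: [15, 15, 10, 13, 4]

arr[0]=15 > 4: no swap
arr[1]=15 > 4: no swap
arr[2]=10 > 4: no swap
arr[3]=13 > 4: no swap

Place pivot at position 0: [4, 15, 10, 13, 15]
Pivot position: 0

After partitioning with pivot 4, the array becomes [4, 15, 10, 13, 15]. The pivot is placed at index 0. All elements to the left of the pivot are <= 4, and all elements to the right are > 4.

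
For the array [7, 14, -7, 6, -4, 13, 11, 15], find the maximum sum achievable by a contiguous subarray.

Using Kadane's algorithm on [7, 14, -7, 6, -4, 13, 11, 15]:

Scanning through the array:
Position 1 (value 14): max_ending_here = 21, max_so_far = 21
Position 2 (value -7): max_ending_here = 14, max_so_far = 21
Position 3 (value 6): max_ending_here = 20, max_so_far = 21
Position 4 (value -4): max_ending_here = 16, max_so_far = 21
Position 5 (value 13): max_ending_here = 29, max_so_far = 29
Position 6 (value 11): max_ending_here = 40, max_so_far = 40
Position 7 (value 15): max_ending_here = 55, max_so_far = 55

Maximum subarray: [7, 14, -7, 6, -4, 13, 11, 15]
Maximum sum: 55

The maximum subarray is [7, 14, -7, 6, -4, 13, 11, 15] with sum 55. This subarray runs from index 0 to index 7.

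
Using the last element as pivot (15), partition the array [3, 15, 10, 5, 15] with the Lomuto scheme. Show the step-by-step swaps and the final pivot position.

Lomuto partition with pivot = 15:

Initial array: [3, 15, 10, 5, 15]

arr[0]=3 <= 15: swap with position 0, array becomes [3, 15, 10, 5, 15]
arr[1]=15 <= 15: swap with position 1, array becomes [3, 15, 10, 5, 15]
arr[2]=10 <= 15: swap with position 2, array becomes [3, 15, 10, 5, 15]
arr[3]=5 <= 15: swap with position 3, array becomes [3, 15, 10, 5, 15]

Place pivot at position 4: [3, 15, 10, 5, 15]
Pivot position: 4

After partitioning with pivot 15, the array becomes [3, 15, 10, 5, 15]. The pivot is placed at index 4. All elements to the left of the pivot are <= 15, and all elements to the right are > 15.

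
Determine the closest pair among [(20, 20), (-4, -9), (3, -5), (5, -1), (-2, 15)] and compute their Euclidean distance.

Computing all pairwise distances among 5 points:

d((20, 20), (-4, -9)) = 37.6431
d((20, 20), (3, -5)) = 30.2324
d((20, 20), (5, -1)) = 25.807
d((20, 20), (-2, 15)) = 22.561
d((-4, -9), (3, -5)) = 8.0623
d((-4, -9), (5, -1)) = 12.0416
d((-4, -9), (-2, 15)) = 24.0832
d((3, -5), (5, -1)) = 4.4721 <-- minimum
d((3, -5), (-2, 15)) = 20.6155
d((5, -1), (-2, 15)) = 17.4642

Closest pair: (3, -5) and (5, -1) with distance 4.4721

The closest pair is (3, -5) and (5, -1) with Euclidean distance 4.4721. For 5 points, brute-force pairwise comparison is shown above. For large n, the divide-and-conquer algorithm (sort by x, recurse on halves, check the dividing strip) achieves O(n log n).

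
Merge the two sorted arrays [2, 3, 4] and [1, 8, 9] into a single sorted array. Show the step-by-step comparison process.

Merging process:

Compare 2 vs 1: take 1 from right. Merged: [1]
Compare 2 vs 8: take 2 from left. Merged: [1, 2]
Compare 3 vs 8: take 3 from left. Merged: [1, 2, 3]
Compare 4 vs 8: take 4 from left. Merged: [1, 2, 3, 4]
Append remaining from right: [8, 9]. Merged: [1, 2, 3, 4, 8, 9]

Final merged array: [1, 2, 3, 4, 8, 9]
Total comparisons: 4

The merged array is [1, 2, 3, 4, 8, 9], requiring 4 comparisons. The merge step runs in O(n) time where n is the total number of elements.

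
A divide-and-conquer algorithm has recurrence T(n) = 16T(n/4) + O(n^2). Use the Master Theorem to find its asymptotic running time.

Master Theorem for T(n) = 16T(n/4) + O(n^2):

a = 16, b = 4, c = 2
log_b(a) = log_4(16) = 2.0000

Case 2: c = 2 = log_4(16) = 2.0000
T(n) = O(n^2 log n) = O(n^2 log n)

For T(n) = 16T(n/4) + O(n^2): log_4(16) = 2.0000. This is Case 2 of the Master Theorem (c = log_b(a), equal work at all levels), giving O(n^2 log n).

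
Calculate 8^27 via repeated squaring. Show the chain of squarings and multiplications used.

Computing 8^27 by squaring (build up from 8^1; each line after the first costs one multiplication):

8^1 = 8
8^2 = (8^1)^2 = 8^2 = 64
8^3 = 8 * 8^2 = 8 * 64 = 512
8^6 = (8^3)^2 = 512^2 = 262144
8^12 = (8^6)^2 = 262144^2 = 68719476736
8^13 = 8 * 8^12 = 8 * 68719476736 = 549755813888
8^26 = (8^13)^2 = 549755813888^2 = 302231454903657293676544
8^27 = 8 * 8^26 = 8 * 302231454903657293676544 = 2417851639229258349412352

Result: 2417851639229258349412352
Multiplications needed: 7 (7 lines after 8^1)

8^27 = 2417851639229258349412352. Using exponentiation by squaring, this requires 7 multiplications. The key idea: if the exponent is even, square the half-power; if odd, multiply by the base once.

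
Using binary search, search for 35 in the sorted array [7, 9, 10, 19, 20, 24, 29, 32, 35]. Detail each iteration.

Binary search for 35 in [7, 9, 10, 19, 20, 24, 29, 32, 35]:

lo=0, hi=8, mid=4, arr[mid]=20 -> 20 < 35, search right half
lo=5, hi=8, mid=6, arr[mid]=29 -> 29 < 35, search right half
lo=7, hi=8, mid=7, arr[mid]=32 -> 32 < 35, search right half
lo=8, hi=8, mid=8, arr[mid]=35 -> Found target at index 8!

Binary search finds 35 at index 8 after 4 comparisons. The search repeatedly halves the search space by comparing with the middle element.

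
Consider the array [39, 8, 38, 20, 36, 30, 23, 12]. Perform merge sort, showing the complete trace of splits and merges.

Merge sort trace:

Split: [39, 8, 38, 20, 36, 30, 23, 12] -> [39, 8, 38, 20] and [36, 30, 23, 12]
  Split: [39, 8, 38, 20] -> [39, 8] and [38, 20]
    Split: [39, 8] -> [39] and [8]
    Merge: [39] + [8] -> [8, 39]
    Split: [38, 20] -> [38] and [20]
    Merge: [38] + [20] -> [20, 38]
  Merge: [8, 39] + [20, 38] -> [8, 20, 38, 39]
  Split: [36, 30, 23, 12] -> [36, 30] and [23, 12]
    Split: [36, 30] -> [36] and [30]
    Merge: [36] + [30] -> [30, 36]
    Split: [23, 12] -> [23] and [12]
    Merge: [23] + [12] -> [12, 23]
  Merge: [30, 36] + [12, 23] -> [12, 23, 30, 36]
Merge: [8, 20, 38, 39] + [12, 23, 30, 36] -> [8, 12, 20, 23, 30, 36, 38, 39]

Final sorted array: [8, 12, 20, 23, 30, 36, 38, 39]

The merge sort proceeds by recursively splitting the array and merging sorted halves.
After all merges, the sorted array is [8, 12, 20, 23, 30, 36, 38, 39].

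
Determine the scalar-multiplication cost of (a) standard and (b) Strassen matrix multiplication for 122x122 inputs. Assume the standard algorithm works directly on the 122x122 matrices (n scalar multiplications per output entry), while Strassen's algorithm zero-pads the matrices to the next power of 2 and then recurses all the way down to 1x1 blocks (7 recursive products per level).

Matrix multiplication for 122x122 matrices:

Strassen's algorithm requires power-of-2 dimensions. Pad 122x122 to 128x128 (next power of 2).

Standard algorithm: 122^3 = 1815848 multiplications
Strassen's algorithm: 7^(log2(128)) = 7^7 = 823543 multiplications
Savings: 1815848 - 823543 = 992305 multiplications

Standard: 1815848 multiplications (122^3). Strassen: 823543 multiplications (7^7, after padding to 128x128). Strassen reduces 8 recursive multiplications to 7 at each level.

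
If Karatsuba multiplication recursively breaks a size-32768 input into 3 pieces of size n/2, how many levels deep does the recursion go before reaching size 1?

For divide and conquer with division factor 2:

Problem sizes at each level:
Level 0: 32768
Level 1: 16384
Level 2: 8192
Level 3: 4096
Level 4: 2048
Level 5: 1024
Level 6: 512
Level 7: 256
Level 8: 128
Level 9: 64
Level 10: 32
Level 11: 16
Level 12: 8
Level 13: 4
Level 14: 2
Level 15: 1

The root is level 0 and the size-1 base case is level 15 (the tree spans levels 0 through 15, i.e. 16 levels counting the root), so the depth is the number of divisions: log_2(32768) = 15

The recursion tree depth is log_2(32768) = 15. At each level, the problem size is divided by 2, so it takes 15 divisions to reduce to a base case of size 1. The algorithm makes 3 recursive calls at each level.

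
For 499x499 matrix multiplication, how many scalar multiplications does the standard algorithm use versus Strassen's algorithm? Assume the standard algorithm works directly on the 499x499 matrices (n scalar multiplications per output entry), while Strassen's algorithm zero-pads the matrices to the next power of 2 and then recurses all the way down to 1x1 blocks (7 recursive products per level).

Matrix multiplication for 499x499 matrices:

Strassen's algorithm requires power-of-2 dimensions. Pad 499x499 to 512x512 (next power of 2).

Standard algorithm: 499^3 = 124251499 multiplications
Strassen's algorithm: 7^(log2(512)) = 7^9 = 40353607 multiplications
Savings: 124251499 - 40353607 = 83897892 multiplications

Standard: 124251499 multiplications (499^3). Strassen: 40353607 multiplications (7^9, after padding to 512x512). Strassen reduces 8 recursive multiplications to 7 at each level.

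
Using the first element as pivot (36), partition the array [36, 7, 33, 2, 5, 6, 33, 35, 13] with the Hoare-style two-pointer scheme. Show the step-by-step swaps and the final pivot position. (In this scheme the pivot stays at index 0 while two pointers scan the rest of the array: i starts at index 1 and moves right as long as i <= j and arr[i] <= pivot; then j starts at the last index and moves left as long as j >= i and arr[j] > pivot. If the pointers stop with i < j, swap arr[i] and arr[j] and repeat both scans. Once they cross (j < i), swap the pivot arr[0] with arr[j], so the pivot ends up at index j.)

Hoare-style two-pointer partition with pivot = 36:

Initial array: [36, 7, 33, 2, 5, 6, 33, 35, 13]

Pointers start at i = 1, j = 8.
i ends at 9, j ends at 8: the pointers have crossed (j < i), so scanning stops.

Swap pivot arr[0] with arr[8] to place pivot at position 8: [13, 7, 33, 2, 5, 6, 33, 35, 36]
Pivot position: 8

After partitioning with pivot 36, the array becomes [13, 7, 33, 2, 5, 6, 33, 35, 36]. The pivot is placed at index 8. All elements to the left of the pivot are <= 36, and all elements to the right are > 36.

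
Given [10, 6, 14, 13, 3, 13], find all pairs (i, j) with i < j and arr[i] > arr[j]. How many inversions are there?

Finding inversions in [10, 6, 14, 13, 3, 13]:

(0, 1): arr[0]=10 > arr[1]=6
(0, 4): arr[0]=10 > arr[4]=3
(1, 4): arr[1]=6 > arr[4]=3
(2, 3): arr[2]=14 > arr[3]=13
(2, 4): arr[2]=14 > arr[4]=3
(2, 5): arr[2]=14 > arr[5]=13
(3, 4): arr[3]=13 > arr[4]=3

Total inversions: 7

The array has 7 inversion(s): (0,1), (0,4), (1,4), (2,3), (2,4), (2,5), (3,4). Each pair (i,j) satisfies i < j and arr[i] > arr[j].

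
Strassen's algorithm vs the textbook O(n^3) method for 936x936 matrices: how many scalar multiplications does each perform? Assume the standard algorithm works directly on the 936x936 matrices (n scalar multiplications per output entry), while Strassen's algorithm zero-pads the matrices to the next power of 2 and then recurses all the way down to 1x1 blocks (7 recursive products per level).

Matrix multiplication for 936x936 matrices:

Strassen's algorithm requires power-of-2 dimensions. Pad 936x936 to 1024x1024 (next power of 2).

Standard algorithm: 936^3 = 820025856 multiplications
Strassen's algorithm: 7^(log2(1024)) = 7^10 = 282475249 multiplications
Savings: 820025856 - 282475249 = 537550607 multiplications

Standard: 820025856 multiplications (936^3). Strassen: 282475249 multiplications (7^10, after padding to 1024x1024). Strassen reduces 8 recursive multiplications to 7 at each level.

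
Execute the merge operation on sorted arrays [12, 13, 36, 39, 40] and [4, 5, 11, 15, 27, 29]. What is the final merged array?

Merging process:

Compare 12 vs 4: take 4 from right. Merged: [4]
Compare 12 vs 5: take 5 from right. Merged: [4, 5]
Compare 12 vs 11: take 11 from right. Merged: [4, 5, 11]
Compare 12 vs 15: take 12 from left. Merged: [4, 5, 11, 12]
Compare 13 vs 15: take 13 from left. Merged: [4, 5, 11, 12, 13]
Compare 36 vs 15: take 15 from right. Merged: [4, 5, 11, 12, 13, 15]
Compare 36 vs 27: take 27 from right. Merged: [4, 5, 11, 12, 13, 15, 27]
Compare 36 vs 29: take 29 from right. Merged: [4, 5, 11, 12, 13, 15, 27, 29]
Append remaining from left: [36, 39, 40]. Merged: [4, 5, 11, 12, 13, 15, 27, 29, 36, 39, 40]

Final merged array: [4, 5, 11, 12, 13, 15, 27, 29, 36, 39, 40]
Total comparisons: 8

The merged array is [4, 5, 11, 12, 13, 15, 27, 29, 36, 39, 40], requiring 8 comparisons. The merge step runs in O(n) time where n is the total number of elements.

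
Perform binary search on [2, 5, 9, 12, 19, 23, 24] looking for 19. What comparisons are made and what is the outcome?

Binary search for 19 in [2, 5, 9, 12, 19, 23, 24]:

lo=0, hi=6, mid=3, arr[mid]=12 -> 12 < 19, search right half
lo=4, hi=6, mid=5, arr[mid]=23 -> 23 > 19, search left half
lo=4, hi=4, mid=4, arr[mid]=19 -> Found target at index 4!

Binary search finds 19 at index 4 after 3 comparisons. The search repeatedly halves the search space by comparing with the middle element.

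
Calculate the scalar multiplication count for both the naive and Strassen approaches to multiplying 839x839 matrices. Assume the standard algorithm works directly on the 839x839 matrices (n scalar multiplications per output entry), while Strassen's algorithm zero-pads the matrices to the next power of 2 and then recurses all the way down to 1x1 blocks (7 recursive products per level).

Matrix multiplication for 839x839 matrices:

Strassen's algorithm requires power-of-2 dimensions. Pad 839x839 to 1024x1024 (next power of 2).

Standard algorithm: 839^3 = 590589719 multiplications
Strassen's algorithm: 7^(log2(1024)) = 7^10 = 282475249 multiplications
Savings: 590589719 - 282475249 = 308114470 multiplications

Standard: 590589719 multiplications (839^3). Strassen: 282475249 multiplications (7^10, after padding to 1024x1024). Strassen reduces 8 recursive multiplications to 7 at each level.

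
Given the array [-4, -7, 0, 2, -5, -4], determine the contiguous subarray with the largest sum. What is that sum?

Using Kadane's algorithm on [-4, -7, 0, 2, -5, -4]:

Scanning through the array:
Position 1 (value -7): max_ending_here = -7, max_so_far = -4
Position 2 (value 0): max_ending_here = 0, max_so_far = 0
Position 3 (value 2): max_ending_here = 2, max_so_far = 2
Position 4 (value -5): max_ending_here = -3, max_so_far = 2
Position 5 (value -4): max_ending_here = -4, max_so_far = 2

Maximum subarray: [0, 2]
Maximum sum: 2

The maximum subarray is [0, 2] with sum 2. This subarray runs from index 2 to index 3.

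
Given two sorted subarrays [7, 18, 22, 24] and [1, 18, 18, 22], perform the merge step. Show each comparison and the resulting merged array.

Merging process:

Compare 7 vs 1: take 1 from right. Merged: [1]
Compare 7 vs 18: take 7 from left. Merged: [1, 7]
Compare 18 vs 18: take 18 from left. Merged: [1, 7, 18]
Compare 22 vs 18: take 18 from right. Merged: [1, 7, 18, 18]
Compare 22 vs 18: take 18 from right. Merged: [1, 7, 18, 18, 18]
Compare 22 vs 22: take 22 from left. Merged: [1, 7, 18, 18, 18, 22]
Compare 24 vs 22: take 22 from right. Merged: [1, 7, 18, 18, 18, 22, 22]
Append remaining from left: [24]. Merged: [1, 7, 18, 18, 18, 22, 22, 24]

Final merged array: [1, 7, 18, 18, 18, 22, 22, 24]
Total comparisons: 7

The merged array is [1, 7, 18, 18, 18, 22, 22, 24], requiring 7 comparisons. The merge step runs in O(n) time where n is the total number of elements.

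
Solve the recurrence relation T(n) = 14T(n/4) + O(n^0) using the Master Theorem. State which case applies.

Master Theorem for T(n) = 14T(n/4) + O(n^0):

a = 14, b = 4, c = 0
log_b(a) = log_4(14) = 1.9037

Case 1: c = 0 < log_4(14) = 1.9037
T(n) = O(n^(log_4 14))

For T(n) = 14T(n/4) + O(n^0): log_4(14) = 1.9037. This is Case 1 of the Master Theorem (c < log_b(a), work dominated by leaves), giving O(n^(log_4 14)).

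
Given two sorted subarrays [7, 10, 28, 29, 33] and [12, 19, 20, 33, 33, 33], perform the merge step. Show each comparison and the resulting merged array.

Merging process:

Compare 7 vs 12: take 7 from left. Merged: [7]
Compare 10 vs 12: take 10 from left. Merged: [7, 10]
Compare 28 vs 12: take 12 from right. Merged: [7, 10, 12]
Compare 28 vs 19: take 19 from right. Merged: [7, 10, 12, 19]
Compare 28 vs 20: take 20 from right. Merged: [7, 10, 12, 19, 20]
Compare 28 vs 33: take 28 from left. Merged: [7, 10, 12, 19, 20, 28]
Compare 29 vs 33: take 29 from left. Merged: [7, 10, 12, 19, 20, 28, 29]
Compare 33 vs 33: take 33 from left. Merged: [7, 10, 12, 19, 20, 28, 29, 33]
Append remaining from right: [33, 33, 33]. Merged: [7, 10, 12, 19, 20, 28, 29, 33, 33, 33, 33]

Final merged array: [7, 10, 12, 19, 20, 28, 29, 33, 33, 33, 33]
Total comparisons: 8

The merged array is [7, 10, 12, 19, 20, 28, 29, 33, 33, 33, 33], requiring 8 comparisons. The merge step runs in O(n) time where n is the total number of elements.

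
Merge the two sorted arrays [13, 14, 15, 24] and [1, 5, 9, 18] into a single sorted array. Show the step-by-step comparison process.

Merging process:

Compare 13 vs 1: take 1 from right. Merged: [1]
Compare 13 vs 5: take 5 from right. Merged: [1, 5]
Compare 13 vs 9: take 9 from right. Merged: [1, 5, 9]
Compare 13 vs 18: take 13 from left. Merged: [1, 5, 9, 13]
Compare 14 vs 18: take 14 from left. Merged: [1, 5, 9, 13, 14]
Compare 15 vs 18: take 15 from left. Merged: [1, 5, 9, 13, 14, 15]
Compare 24 vs 18: take 18 from right. Merged: [1, 5, 9, 13, 14, 15, 18]
Append remaining from left: [24]. Merged: [1, 5, 9, 13, 14, 15, 18, 24]

Final merged array: [1, 5, 9, 13, 14, 15, 18, 24]
Total comparisons: 7

The merged array is [1, 5, 9, 13, 14, 15, 18, 24], requiring 7 comparisons. The merge step runs in O(n) time where n is the total number of elements.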